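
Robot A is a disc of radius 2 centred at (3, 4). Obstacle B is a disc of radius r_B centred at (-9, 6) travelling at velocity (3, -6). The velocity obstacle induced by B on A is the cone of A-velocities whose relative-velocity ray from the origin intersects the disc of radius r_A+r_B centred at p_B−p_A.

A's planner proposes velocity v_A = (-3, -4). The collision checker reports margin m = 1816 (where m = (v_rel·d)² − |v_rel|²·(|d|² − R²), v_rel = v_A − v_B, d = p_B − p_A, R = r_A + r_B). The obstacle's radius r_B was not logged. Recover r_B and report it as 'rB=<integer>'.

m = 1816
d = (-12, 2);  v_rel = (-6, 2),  |v_rel|² = 40
v_rel×d = (-6)·(2) − (2)·(-12) = 12
since m = R²·40 − 12²:  R² = (144 + 1816) / 40 = 49
R = √49 = 7  ⇒  r_B = 7 − 2 = 5

rB=5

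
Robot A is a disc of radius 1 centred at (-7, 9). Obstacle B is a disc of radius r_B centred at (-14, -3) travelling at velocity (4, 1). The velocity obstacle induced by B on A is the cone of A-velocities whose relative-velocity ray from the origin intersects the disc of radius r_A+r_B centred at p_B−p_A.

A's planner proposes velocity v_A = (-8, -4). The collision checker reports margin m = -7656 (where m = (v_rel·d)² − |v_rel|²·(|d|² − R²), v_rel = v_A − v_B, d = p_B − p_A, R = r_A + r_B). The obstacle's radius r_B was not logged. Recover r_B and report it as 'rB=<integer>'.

m = -7656
d = (-7, -12);  v_rel = (-12, -5),  |v_rel|² = 169
v_rel×d = (-12)·(-12) − (-5)·(-7) = 109
since m = R²·169 − 109²:  R² = (11881 + -7656) / 169 = 25
R = √25 = 5  ⇒  r_B = 5 − 1 = 4

rB=4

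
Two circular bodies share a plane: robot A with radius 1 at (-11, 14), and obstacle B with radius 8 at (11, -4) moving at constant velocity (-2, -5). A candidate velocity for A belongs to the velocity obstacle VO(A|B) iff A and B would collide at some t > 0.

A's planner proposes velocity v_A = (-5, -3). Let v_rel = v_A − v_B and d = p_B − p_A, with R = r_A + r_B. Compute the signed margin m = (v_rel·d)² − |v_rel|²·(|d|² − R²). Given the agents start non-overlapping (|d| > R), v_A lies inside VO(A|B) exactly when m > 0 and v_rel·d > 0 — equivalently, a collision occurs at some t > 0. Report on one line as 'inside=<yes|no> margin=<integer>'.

d = (22, -18),  |d|² = 808;  R = 1+8 = 9,  c = 808−9² = 727
v_rel = (-3, 2),  |v_rel|² = 13;  v_rel·d = (-3)·(22) + (2)·(-18) = -102
13·t² + 204·t + 727 = 0  ⇒  m = (-102)² − 13·727 = 953
m = 953 > 0,  v_rel·d = -102 < 0  ⇒  outside

inside=no margin=953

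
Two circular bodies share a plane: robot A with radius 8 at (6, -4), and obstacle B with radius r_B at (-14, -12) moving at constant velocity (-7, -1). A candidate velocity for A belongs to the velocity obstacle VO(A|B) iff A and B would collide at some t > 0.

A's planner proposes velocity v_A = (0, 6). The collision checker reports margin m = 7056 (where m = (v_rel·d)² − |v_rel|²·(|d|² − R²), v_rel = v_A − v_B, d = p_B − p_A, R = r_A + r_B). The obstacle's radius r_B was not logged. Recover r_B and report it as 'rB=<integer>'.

m = 7056
d = (-20, -8);  v_rel = (7, 7),  |v_rel|² = 98
v_rel×d = (7)·(-8) − (7)·(-20) = 84
since m = R²·98 − 84²:  R² = (7056 + 7056) / 98 = 144
R = √144 = 12  ⇒  r_B = 12 − 8 = 4

rB=4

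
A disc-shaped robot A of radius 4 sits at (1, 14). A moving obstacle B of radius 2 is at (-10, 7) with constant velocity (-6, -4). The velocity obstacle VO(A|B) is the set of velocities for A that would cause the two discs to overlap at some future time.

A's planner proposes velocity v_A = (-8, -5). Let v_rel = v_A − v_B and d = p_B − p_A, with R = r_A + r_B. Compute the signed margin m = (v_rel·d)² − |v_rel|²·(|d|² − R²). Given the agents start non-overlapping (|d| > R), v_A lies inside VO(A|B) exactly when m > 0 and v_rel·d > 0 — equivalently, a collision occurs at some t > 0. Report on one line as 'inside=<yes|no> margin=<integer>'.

d = (-11, -7),  |d|² = 170;  R = 4+2 = 6,  c = 170−6² = 134
v_rel = (-2, -1),  |v_rel|² = 5;  v_rel·d = (-2)·(-11) + (-1)·(-7) = 29
5·t² − 58·t + 134 = 0  ⇒  m = 29² − 5·134 = 171
m = 171 > 0,  v_rel·d = 29 > 0  ⇒  inside

inside=yes margin=171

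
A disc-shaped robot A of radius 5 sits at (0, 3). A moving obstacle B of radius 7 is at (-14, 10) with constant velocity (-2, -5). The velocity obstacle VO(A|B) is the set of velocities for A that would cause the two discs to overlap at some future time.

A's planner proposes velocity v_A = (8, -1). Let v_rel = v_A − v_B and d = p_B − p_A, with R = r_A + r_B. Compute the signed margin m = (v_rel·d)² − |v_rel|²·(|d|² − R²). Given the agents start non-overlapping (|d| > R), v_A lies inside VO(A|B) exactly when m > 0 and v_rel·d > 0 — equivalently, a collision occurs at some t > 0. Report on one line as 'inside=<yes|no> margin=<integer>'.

d = (-14, 7),  |d|² = 245;  R = 5+7 = 12,  c = 245−12² = 101
v_rel = (10, 4),  |v_rel|² = 116;  v_rel·d = (10)·(-14) + (4)·(7) = -112
116·t² + 224·t + 101 = 0  ⇒  m = (-112)² − 116·101 = 828
m = 828 > 0,  v_rel·d = -112 < 0  ⇒  outside

inside=no margin=828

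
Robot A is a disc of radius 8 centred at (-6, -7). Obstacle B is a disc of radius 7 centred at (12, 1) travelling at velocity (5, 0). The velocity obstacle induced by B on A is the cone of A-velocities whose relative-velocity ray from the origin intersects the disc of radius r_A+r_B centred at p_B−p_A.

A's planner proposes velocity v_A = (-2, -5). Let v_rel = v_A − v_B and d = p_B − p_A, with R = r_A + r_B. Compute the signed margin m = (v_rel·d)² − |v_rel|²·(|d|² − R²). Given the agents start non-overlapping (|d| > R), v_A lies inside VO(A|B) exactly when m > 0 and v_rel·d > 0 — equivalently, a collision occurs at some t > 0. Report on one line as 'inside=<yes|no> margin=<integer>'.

d = (18, 8),  |d|² = 388;  R = 8+7 = 15,  c = 388−15² = 163
v_rel = (-7, -5),  |v_rel|² = 74;  v_rel·d = (-7)·(18) + (-5)·(8) = -166
74·t² + 332·t + 163 = 0  ⇒  m = (-166)² − 74·163 = 15494
m = 15494 > 0,  v_rel·d = -166 < 0  ⇒  outside

inside=no margin=15494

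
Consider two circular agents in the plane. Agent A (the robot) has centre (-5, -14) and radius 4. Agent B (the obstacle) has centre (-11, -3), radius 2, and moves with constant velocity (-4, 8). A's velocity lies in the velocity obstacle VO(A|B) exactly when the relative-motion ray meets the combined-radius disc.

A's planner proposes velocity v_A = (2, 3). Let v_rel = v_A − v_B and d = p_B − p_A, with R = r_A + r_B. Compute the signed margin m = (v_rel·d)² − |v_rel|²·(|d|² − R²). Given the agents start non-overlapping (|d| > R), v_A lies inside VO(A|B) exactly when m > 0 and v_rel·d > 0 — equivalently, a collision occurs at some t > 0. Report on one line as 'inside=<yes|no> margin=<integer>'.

d = (-6, 11),  |d|² = 157;  R = 4+2 = 6,  c = 157−6² = 121
v_rel = (6, -5),  |v_rel|² = 61;  v_rel·d = (6)·(-6) + (-5)·(11) = -91
61·t² + 182·t + 121 = 0  ⇒  m = (-91)² − 61·121 = 900
m = 900 > 0,  v_rel·d = -91 < 0  ⇒  outside

inside=no margin=900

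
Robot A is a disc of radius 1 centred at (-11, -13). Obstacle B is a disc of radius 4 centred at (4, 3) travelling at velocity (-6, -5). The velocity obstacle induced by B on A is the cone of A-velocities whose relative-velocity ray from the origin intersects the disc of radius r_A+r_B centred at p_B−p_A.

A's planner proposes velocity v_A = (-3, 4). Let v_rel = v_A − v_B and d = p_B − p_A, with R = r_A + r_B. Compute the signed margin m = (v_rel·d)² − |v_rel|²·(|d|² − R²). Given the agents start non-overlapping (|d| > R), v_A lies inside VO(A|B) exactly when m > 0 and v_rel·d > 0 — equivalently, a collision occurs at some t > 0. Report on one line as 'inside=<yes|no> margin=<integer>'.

d = (15, 16),  |d|² = 481;  R = 1+4 = 5,  c = 481−5² = 456
v_rel = (3, 9),  |v_rel|² = 90;  v_rel·d = (3)·(15) + (9)·(16) = 189
90·t² − 378·t + 456 = 0  ⇒  m = 189² − 90·456 = -5319
m = -5319 < 0,  v_rel·d = 189 > 0  ⇒  outside

inside=no margin=-5319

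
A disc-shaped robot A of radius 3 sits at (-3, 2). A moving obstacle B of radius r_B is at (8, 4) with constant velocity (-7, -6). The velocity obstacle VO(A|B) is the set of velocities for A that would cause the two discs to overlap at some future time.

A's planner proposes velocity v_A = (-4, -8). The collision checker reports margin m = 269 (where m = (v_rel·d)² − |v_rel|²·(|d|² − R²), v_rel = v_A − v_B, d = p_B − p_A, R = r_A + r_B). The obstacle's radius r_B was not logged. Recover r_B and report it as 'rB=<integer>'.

m = 269
d = (11, 2);  v_rel = (3, -2),  |v_rel|² = 13
v_rel×d = (3)·(2) − (-2)·(11) = 28
since m = R²·13 − 28²:  R² = (784 + 269) / 13 = 81
R = √81 = 9  ⇒  r_B = 9 − 3 = 6

rB=6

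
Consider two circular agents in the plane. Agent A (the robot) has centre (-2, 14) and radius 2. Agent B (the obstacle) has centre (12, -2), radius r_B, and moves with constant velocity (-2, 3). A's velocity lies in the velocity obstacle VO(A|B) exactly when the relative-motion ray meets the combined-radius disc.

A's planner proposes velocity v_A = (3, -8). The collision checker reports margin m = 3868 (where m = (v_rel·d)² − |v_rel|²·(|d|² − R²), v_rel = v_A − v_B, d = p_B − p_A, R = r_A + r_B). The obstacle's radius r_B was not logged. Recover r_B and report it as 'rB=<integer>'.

m = 3868
d = (14, -16);  v_rel = (5, -11),  |v_rel|² = 146
v_rel×d = (5)·(-16) − (-11)·(14) = 74
since m = R²·146 − 74²:  R² = (5476 + 3868) / 146 = 64
R = √64 = 8  ⇒  r_B = 8 − 2 = 6

rB=6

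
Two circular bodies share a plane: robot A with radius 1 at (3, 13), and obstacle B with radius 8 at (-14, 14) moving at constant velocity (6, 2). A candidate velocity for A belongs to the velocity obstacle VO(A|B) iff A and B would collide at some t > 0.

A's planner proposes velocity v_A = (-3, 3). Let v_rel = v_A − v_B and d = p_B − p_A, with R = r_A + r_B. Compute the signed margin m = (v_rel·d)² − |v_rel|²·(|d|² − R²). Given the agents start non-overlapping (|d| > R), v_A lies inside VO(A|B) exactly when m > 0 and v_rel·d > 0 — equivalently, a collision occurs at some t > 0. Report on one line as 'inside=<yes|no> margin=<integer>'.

d = (-17, 1),  |d|² = 290;  R = 1+8 = 9,  c = 290−9² = 209
v_rel = (-9, 1),  |v_rel|² = 82;  v_rel·d = (-9)·(-17) + (1)·(1) = 154
82·t² − 308·t + 209 = 0  ⇒  m = 154² − 82·209 = 6578
m = 6578 > 0,  v_rel·d = 154 > 0  ⇒  inside

inside=yes margin=6578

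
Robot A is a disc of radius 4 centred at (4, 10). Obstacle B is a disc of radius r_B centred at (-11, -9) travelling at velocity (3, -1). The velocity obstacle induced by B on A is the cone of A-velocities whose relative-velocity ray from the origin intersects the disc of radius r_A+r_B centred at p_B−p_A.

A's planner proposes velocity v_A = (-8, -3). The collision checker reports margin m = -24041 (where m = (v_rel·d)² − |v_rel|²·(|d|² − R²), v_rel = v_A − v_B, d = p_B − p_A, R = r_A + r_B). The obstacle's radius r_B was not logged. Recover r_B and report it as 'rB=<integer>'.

m = -24041
d = (-15, -19);  v_rel = (-11, -2),  |v_rel|² = 125
v_rel×d = (-11)·(-19) − (-2)·(-15) = 179
since m = R²·125 − 179²:  R² = (32041 + -24041) / 125 = 64
R = √64 = 8  ⇒  r_B = 8 − 4 = 4

rB=4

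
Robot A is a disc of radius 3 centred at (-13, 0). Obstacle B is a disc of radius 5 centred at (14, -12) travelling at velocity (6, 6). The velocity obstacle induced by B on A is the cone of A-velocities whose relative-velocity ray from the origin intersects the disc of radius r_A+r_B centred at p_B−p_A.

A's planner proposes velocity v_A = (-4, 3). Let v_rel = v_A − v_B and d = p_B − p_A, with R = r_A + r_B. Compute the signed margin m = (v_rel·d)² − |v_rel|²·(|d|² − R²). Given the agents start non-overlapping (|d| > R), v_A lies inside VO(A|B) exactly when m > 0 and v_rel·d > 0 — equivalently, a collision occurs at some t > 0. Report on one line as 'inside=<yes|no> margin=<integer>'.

d = (27, -12),  |d|² = 873;  R = 3+5 = 8,  c = 873−8² = 809
v_rel = (-10, -3),  |v_rel|² = 109;  v_rel·d = (-10)·(27) + (-3)·(-12) = -234
109·t² + 468·t + 809 = 0  ⇒  m = (-234)² − 109·809 = -33425
m = -33425 < 0,  v_rel·d = -234 < 0  ⇒  outside

inside=no margin=-33425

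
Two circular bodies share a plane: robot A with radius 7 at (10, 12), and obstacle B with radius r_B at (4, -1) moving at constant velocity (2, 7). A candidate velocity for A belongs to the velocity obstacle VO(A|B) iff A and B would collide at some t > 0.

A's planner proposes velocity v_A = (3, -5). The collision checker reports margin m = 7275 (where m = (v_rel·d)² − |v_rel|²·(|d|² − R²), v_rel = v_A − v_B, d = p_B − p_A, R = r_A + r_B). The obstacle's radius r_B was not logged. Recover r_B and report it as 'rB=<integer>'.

m = 7275
d = (-6, -13);  v_rel = (1, -12),  |v_rel|² = 145
v_rel×d = (1)·(-13) − (-12)·(-6) = -85
since m = R²·145 − (-85)²:  R² = (7225 + 7275) / 145 = 100
R = √100 = 10  ⇒  r_B = 10 − 7 = 3

rB=3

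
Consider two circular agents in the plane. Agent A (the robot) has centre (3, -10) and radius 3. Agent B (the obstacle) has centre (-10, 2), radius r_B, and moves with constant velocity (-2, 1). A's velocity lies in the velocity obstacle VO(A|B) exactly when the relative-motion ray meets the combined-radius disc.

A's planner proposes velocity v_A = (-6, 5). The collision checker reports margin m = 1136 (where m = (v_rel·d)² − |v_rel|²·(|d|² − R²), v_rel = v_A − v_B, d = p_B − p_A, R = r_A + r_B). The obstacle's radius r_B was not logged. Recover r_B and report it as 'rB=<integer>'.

m = 1136
d = (-13, 12);  v_rel = (-4, 4),  |v_rel|² = 32
v_rel×d = (-4)·(12) − (4)·(-13) = 4
since m = R²·32 − 4²:  R² = (16 + 1136) / 32 = 36
R = √36 = 6  ⇒  r_B = 6 − 3 = 3

rB=3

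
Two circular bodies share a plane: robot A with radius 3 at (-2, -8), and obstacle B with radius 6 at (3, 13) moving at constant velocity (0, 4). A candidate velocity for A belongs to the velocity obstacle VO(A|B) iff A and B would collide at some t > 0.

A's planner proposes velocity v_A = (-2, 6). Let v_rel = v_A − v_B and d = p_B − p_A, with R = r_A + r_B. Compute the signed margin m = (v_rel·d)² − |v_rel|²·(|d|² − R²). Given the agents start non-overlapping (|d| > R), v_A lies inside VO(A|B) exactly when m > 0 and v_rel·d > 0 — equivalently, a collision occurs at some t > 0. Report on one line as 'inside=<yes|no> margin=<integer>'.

d = (5, 21),  |d|² = 466;  R = 3+6 = 9,  c = 466−9² = 385
v_rel = (-2, 2),  |v_rel|² = 8;  v_rel·d = (-2)·(5) + (2)·(21) = 32
8·t² − 64·t + 385 = 0  ⇒  m = 32² − 8·385 = -2056
m = -2056 < 0,  v_rel·d = 32 > 0  ⇒  outside

inside=no margin=-2056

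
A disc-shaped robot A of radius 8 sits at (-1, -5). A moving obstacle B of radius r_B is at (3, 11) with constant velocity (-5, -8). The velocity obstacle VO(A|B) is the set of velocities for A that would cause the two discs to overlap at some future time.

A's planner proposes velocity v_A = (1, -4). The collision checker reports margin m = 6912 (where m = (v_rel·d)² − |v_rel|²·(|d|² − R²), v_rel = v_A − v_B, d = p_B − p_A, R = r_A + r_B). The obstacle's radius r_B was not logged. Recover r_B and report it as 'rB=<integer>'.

m = 6912
d = (4, 16);  v_rel = (6, 4),  |v_rel|² = 52
v_rel×d = (6)·(16) − (4)·(4) = 80
since m = R²·52 − 80²:  R² = (6400 + 6912) / 52 = 256
R = √256 = 16  ⇒  r_B = 16 − 8 = 8

rB=8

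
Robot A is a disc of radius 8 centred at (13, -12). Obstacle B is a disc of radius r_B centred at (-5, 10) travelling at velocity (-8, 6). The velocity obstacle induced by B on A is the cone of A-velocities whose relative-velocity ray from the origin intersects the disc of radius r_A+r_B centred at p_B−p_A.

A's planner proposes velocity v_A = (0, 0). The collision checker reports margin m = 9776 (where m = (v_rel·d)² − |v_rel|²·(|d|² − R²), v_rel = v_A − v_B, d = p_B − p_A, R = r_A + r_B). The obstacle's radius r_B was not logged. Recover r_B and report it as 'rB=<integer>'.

m = 9776
d = (-18, 22);  v_rel = (8, -6),  |v_rel|² = 100
v_rel×d = (8)·(22) − (-6)·(-18) = 68
since m = R²·100 − 68²:  R² = (4624 + 9776) / 100 = 144
R = √144 = 12  ⇒  r_B = 12 − 8 = 4

rB=4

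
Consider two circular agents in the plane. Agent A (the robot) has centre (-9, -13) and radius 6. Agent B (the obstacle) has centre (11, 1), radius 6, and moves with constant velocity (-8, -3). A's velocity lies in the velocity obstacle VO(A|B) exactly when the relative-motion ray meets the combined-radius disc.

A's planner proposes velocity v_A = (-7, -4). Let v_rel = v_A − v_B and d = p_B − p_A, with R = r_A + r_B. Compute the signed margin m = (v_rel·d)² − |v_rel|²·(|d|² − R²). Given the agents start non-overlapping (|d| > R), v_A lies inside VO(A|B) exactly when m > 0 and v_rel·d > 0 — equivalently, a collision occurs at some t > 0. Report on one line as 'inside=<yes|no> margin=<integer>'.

d = (20, 14),  |d|² = 596;  R = 6+6 = 12,  c = 596−12² = 452
v_rel = (1, -1),  |v_rel|² = 2;  v_rel·d = (1)·(20) + (-1)·(14) = 6
2·t² − 12·t + 452 = 0  ⇒  m = 6² − 2·452 = -868
m = -868 < 0,  v_rel·d = 6 > 0  ⇒  outside

inside=no margin=-868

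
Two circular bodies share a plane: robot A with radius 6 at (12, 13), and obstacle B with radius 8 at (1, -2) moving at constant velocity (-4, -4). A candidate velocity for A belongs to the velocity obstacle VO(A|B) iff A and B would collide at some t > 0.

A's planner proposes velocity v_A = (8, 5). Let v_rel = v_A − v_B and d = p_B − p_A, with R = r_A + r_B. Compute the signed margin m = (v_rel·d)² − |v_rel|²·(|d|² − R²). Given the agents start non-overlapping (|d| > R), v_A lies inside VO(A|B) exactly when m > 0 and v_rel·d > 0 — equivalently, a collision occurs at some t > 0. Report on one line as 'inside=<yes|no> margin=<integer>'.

d = (-11, -15),  |d|² = 346;  R = 6+8 = 14,  c = 346−14² = 150
v_rel = (12, 9),  |v_rel|² = 225;  v_rel·d = (12)·(-11) + (9)·(-15) = -267
225·t² + 534·t + 150 = 0  ⇒  m = (-267)² − 225·150 = 37539
m = 37539 > 0,  v_rel·d = -267 < 0  ⇒  outside

inside=no margin=37539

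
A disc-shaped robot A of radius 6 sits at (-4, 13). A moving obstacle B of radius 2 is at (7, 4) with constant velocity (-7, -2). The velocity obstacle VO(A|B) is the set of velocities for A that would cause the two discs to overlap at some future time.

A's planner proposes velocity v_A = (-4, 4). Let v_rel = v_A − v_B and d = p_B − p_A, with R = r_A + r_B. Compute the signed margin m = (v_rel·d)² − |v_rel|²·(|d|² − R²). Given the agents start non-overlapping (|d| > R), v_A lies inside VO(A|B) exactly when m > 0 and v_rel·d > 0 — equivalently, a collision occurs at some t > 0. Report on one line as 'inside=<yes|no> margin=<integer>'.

d = (11, -9),  |d|² = 202;  R = 6+2 = 8,  c = 202−8² = 138
v_rel = (3, 6),  |v_rel|² = 45;  v_rel·d = (3)·(11) + (6)·(-9) = -21
45·t² + 42·t + 138 = 0  ⇒  m = (-21)² − 45·138 = -5769
m = -5769 < 0,  v_rel·d = -21 < 0  ⇒  outside

inside=no margin=-5769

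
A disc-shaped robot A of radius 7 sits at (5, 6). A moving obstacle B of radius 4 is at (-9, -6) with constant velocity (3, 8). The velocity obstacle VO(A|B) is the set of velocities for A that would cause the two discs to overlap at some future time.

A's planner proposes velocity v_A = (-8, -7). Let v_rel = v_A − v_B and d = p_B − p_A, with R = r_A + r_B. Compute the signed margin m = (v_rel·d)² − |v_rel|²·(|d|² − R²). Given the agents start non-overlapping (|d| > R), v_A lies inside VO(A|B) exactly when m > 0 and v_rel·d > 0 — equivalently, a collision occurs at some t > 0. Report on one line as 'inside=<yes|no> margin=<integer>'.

d = (-14, -12),  |d|² = 340;  R = 7+4 = 11,  c = 340−11² = 219
v_rel = (-11, -15),  |v_rel|² = 346;  v_rel·d = (-11)·(-14) + (-15)·(-12) = 334
346·t² − 668·t + 219 = 0  ⇒  m = 334² − 346·219 = 35782
m = 35782 > 0,  v_rel·d = 334 > 0  ⇒  inside

inside=yes margin=35782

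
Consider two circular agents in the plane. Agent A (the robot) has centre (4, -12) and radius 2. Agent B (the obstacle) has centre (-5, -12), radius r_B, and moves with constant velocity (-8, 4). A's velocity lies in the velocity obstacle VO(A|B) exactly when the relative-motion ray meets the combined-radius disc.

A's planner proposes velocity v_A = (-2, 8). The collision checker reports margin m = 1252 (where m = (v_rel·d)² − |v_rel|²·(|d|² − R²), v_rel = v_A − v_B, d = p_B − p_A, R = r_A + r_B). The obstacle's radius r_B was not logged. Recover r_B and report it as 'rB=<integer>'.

m = 1252
d = (-9, 0);  v_rel = (6, 4),  |v_rel|² = 52
v_rel×d = (6)·(0) − (4)·(-9) = 36
since m = R²·52 − 36²:  R² = (1296 + 1252) / 52 = 49
R = √49 = 7  ⇒  r_B = 7 − 2 = 5

rB=5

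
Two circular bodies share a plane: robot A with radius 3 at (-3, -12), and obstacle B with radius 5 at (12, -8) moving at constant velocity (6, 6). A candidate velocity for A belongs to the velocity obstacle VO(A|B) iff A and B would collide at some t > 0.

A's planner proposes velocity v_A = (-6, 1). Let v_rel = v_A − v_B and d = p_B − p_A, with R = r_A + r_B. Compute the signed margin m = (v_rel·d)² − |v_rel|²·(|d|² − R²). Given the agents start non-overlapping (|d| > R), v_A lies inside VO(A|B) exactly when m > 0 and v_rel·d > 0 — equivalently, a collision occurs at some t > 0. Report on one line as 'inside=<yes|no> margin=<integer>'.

d = (15, 4),  |d|² = 241;  R = 3+5 = 8,  c = 241−8² = 177
v_rel = (-12, -5),  |v_rel|² = 169;  v_rel·d = (-12)·(15) + (-5)·(4) = -200
169·t² + 400·t + 177 = 0  ⇒  m = (-200)² − 169·177 = 10087
m = 10087 > 0,  v_rel·d = -200 < 0  ⇒  outside

inside=no margin=10087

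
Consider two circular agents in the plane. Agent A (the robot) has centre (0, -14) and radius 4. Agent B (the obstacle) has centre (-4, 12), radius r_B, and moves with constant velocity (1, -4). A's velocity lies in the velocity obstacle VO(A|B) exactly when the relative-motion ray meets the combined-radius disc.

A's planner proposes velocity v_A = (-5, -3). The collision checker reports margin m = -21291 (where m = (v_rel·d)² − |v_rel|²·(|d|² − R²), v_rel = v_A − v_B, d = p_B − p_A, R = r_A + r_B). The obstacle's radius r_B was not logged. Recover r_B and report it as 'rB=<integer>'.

m = -21291
d = (-4, 26);  v_rel = (-6, 1),  |v_rel|² = 37
v_rel×d = (-6)·(26) − (1)·(-4) = -152
since m = R²·37 − (-152)²:  R² = (23104 + -21291) / 37 = 49
R = √49 = 7  ⇒  r_B = 7 − 4 = 3

rB=3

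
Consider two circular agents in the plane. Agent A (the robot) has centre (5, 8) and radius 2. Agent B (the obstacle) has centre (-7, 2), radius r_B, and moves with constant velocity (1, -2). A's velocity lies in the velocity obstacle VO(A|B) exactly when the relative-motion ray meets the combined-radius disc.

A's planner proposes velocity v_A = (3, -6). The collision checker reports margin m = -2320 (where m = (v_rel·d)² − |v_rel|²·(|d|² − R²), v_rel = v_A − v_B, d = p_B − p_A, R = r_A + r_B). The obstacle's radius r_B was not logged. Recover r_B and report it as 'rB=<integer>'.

m = -2320
d = (-12, -6);  v_rel = (2, -4),  |v_rel|² = 20
v_rel×d = (2)·(-6) − (-4)·(-12) = -60
since m = R²·20 − (-60)²:  R² = (3600 + -2320) / 20 = 64
R = √64 = 8  ⇒  r_B = 8 − 2 = 6

rB=6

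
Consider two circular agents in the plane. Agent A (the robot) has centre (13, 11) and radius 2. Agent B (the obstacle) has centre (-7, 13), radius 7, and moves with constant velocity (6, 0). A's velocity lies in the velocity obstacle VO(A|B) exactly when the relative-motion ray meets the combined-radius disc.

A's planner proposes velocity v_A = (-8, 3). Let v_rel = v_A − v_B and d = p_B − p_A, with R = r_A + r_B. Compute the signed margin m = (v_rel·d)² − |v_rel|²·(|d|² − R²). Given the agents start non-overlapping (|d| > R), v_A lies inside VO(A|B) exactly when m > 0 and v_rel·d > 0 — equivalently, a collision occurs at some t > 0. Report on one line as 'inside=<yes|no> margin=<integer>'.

d = (-20, 2),  |d|² = 404;  R = 2+7 = 9,  c = 404−9² = 323
v_rel = (-14, 3),  |v_rel|² = 205;  v_rel·d = (-14)·(-20) + (3)·(2) = 286
205·t² − 572·t + 323 = 0  ⇒  m = 286² − 205·323 = 15581
m = 15581 > 0,  v_rel·d = 286 > 0  ⇒  inside

inside=yes margin=15581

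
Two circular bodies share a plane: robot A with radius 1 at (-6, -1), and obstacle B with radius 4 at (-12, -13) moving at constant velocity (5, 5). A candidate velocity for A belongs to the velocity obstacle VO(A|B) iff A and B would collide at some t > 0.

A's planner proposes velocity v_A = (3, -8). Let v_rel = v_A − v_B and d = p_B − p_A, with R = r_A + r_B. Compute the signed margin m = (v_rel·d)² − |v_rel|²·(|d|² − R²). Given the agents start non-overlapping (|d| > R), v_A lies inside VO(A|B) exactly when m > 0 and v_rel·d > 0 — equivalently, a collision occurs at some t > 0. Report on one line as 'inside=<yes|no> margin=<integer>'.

d = (-6, -12),  |d|² = 180;  R = 1+4 = 5,  c = 180−5² = 155
v_rel = (-2, -13),  |v_rel|² = 173;  v_rel·d = (-2)·(-6) + (-13)·(-12) = 168
173·t² − 336·t + 155 = 0  ⇒  m = 168² − 173·155 = 1409
m = 1409 > 0,  v_rel·d = 168 > 0  ⇒  inside

inside=yes margin=1409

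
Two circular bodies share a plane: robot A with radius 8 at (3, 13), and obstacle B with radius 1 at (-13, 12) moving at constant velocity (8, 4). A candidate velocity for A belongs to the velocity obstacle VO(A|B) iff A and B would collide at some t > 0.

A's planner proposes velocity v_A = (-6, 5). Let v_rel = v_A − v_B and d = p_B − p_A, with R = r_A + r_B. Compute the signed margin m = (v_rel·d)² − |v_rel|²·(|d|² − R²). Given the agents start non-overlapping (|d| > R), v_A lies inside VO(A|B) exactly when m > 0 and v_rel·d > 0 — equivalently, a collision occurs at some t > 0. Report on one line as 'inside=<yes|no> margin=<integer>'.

d = (-16, -1),  |d|² = 257;  R = 8+1 = 9,  c = 257−9² = 176
v_rel = (-14, 1),  |v_rel|² = 197;  v_rel·d = (-14)·(-16) + (1)·(-1) = 223
197·t² − 446·t + 176 = 0  ⇒  m = 223² − 197·176 = 15057
m = 15057 > 0,  v_rel·d = 223 > 0  ⇒  inside

inside=yes margin=15057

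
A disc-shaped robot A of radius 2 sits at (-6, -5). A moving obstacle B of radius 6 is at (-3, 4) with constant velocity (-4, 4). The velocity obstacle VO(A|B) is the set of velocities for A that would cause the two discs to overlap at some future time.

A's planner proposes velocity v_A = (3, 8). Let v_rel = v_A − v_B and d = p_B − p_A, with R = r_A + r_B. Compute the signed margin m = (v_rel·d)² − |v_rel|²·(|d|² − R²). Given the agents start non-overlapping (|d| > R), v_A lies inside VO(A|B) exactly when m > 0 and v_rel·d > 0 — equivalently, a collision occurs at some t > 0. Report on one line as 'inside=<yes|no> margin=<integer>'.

d = (3, 9),  |d|² = 90;  R = 2+6 = 8,  c = 90−8² = 26
v_rel = (7, 4),  |v_rel|² = 65;  v_rel·d = (7)·(3) + (4)·(9) = 57
65·t² − 114·t + 26 = 0  ⇒  m = 57² − 65·26 = 1559
m = 1559 > 0,  v_rel·d = 57 > 0  ⇒  inside

inside=yes margin=1559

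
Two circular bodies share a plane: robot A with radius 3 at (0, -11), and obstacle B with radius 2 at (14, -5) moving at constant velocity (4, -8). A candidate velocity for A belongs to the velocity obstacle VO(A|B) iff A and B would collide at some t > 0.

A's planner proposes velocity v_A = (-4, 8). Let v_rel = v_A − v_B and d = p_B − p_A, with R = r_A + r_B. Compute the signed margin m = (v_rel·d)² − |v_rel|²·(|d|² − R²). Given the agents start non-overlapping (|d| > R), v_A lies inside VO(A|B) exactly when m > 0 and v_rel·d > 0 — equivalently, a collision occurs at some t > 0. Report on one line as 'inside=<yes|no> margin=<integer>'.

d = (14, 6),  |d|² = 232;  R = 3+2 = 5,  c = 232−5² = 207
v_rel = (-8, 16),  |v_rel|² = 320;  v_rel·d = (-8)·(14) + (16)·(6) = -16
320·t² + 32·t + 207 = 0  ⇒  m = (-16)² − 320·207 = -65984
m = -65984 < 0,  v_rel·d = -16 < 0  ⇒  outside

inside=no margin=-65984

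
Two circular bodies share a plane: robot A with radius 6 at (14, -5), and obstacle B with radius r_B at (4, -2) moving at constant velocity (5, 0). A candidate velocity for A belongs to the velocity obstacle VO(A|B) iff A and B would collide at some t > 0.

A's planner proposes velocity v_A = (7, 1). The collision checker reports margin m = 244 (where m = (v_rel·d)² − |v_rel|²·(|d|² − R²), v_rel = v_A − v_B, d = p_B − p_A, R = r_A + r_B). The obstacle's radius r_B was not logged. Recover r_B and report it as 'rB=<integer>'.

m = 244
d = (-10, 3);  v_rel = (2, 1),  |v_rel|² = 5
v_rel×d = (2)·(3) − (1)·(-10) = 16
since m = R²·5 − 16²:  R² = (256 + 244) / 5 = 100
R = √100 = 10  ⇒  r_B = 10 − 6 = 4

rB=4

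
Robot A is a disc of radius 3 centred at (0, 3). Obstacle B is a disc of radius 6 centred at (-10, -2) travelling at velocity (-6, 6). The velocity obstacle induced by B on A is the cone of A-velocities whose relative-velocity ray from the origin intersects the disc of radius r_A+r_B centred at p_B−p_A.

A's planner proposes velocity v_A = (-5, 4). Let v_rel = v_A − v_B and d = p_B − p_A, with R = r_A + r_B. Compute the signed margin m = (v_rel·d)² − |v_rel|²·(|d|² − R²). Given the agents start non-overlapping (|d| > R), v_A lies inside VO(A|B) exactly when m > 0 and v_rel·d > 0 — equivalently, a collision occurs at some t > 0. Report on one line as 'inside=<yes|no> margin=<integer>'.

d = (-10, -5),  |d|² = 125;  R = 3+6 = 9,  c = 125−9² = 44
v_rel = (1, -2),  |v_rel|² = 5;  v_rel·d = (1)·(-10) + (-2)·(-5) = 0
5·t² − 0·t + 44 = 0  ⇒  m = 0² − 5·44 = -220
m = -220 < 0,  v_rel·d = 0 = 0  ⇒  outside

inside=no margin=-220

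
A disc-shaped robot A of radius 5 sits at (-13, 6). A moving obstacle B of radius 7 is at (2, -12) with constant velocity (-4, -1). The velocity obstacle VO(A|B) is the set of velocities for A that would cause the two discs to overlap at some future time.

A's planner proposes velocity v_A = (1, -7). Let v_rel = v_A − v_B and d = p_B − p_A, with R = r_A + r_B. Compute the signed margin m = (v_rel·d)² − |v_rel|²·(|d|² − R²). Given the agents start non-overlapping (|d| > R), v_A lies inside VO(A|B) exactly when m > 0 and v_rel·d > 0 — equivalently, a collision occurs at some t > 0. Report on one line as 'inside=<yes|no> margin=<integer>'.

d = (15, -18),  |d|² = 549;  R = 5+7 = 12,  c = 549−12² = 405
v_rel = (5, -6),  |v_rel|² = 61;  v_rel·d = (5)·(15) + (-6)·(-18) = 183
61·t² − 366·t + 405 = 0  ⇒  m = 183² − 61·405 = 8784
m = 8784 > 0,  v_rel·d = 183 > 0  ⇒  inside

inside=yes margin=8784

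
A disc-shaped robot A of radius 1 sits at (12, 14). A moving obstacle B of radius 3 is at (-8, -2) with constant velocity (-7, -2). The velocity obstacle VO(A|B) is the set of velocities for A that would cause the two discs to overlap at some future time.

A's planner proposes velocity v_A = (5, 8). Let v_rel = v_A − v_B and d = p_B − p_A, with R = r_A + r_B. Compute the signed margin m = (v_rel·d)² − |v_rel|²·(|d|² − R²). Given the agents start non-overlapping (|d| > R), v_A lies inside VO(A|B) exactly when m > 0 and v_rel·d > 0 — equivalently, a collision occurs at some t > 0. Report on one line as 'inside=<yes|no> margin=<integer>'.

d = (-20, -16),  |d|² = 656;  R = 1+3 = 4,  c = 656−4² = 640
v_rel = (12, 10),  |v_rel|² = 244;  v_rel·d = (12)·(-20) + (10)·(-16) = -400
244·t² + 800·t + 640 = 0  ⇒  m = (-400)² − 244·640 = 3840
m = 3840 > 0,  v_rel·d = -400 < 0  ⇒  outside

inside=no margin=3840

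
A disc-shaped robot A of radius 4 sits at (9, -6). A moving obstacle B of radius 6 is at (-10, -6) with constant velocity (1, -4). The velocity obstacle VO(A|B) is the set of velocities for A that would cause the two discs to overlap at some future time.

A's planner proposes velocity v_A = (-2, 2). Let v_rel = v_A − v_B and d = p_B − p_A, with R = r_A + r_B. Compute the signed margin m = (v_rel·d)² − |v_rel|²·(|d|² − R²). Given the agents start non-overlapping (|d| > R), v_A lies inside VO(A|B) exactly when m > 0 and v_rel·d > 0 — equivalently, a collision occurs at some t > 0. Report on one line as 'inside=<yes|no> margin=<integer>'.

d = (-19, 0),  |d|² = 361;  R = 4+6 = 10,  c = 361−10² = 261
v_rel = (-3, 6),  |v_rel|² = 45;  v_rel·d = (-3)·(-19) + (6)·(0) = 57
45·t² − 114·t + 261 = 0  ⇒  m = 57² − 45·261 = -8496
m = -8496 < 0,  v_rel·d = 57 > 0  ⇒  outside

inside=no margin=-8496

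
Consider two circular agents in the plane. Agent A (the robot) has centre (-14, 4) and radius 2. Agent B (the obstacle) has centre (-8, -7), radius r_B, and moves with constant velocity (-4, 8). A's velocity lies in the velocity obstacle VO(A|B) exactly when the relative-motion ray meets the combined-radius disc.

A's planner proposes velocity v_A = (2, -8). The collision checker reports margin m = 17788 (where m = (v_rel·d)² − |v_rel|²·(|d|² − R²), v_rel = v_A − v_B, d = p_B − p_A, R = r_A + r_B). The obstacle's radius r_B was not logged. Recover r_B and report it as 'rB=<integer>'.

m = 17788
d = (6, -11);  v_rel = (6, -16),  |v_rel|² = 292
v_rel×d = (6)·(-11) − (-16)·(6) = 30
since m = R²·292 − 30²:  R² = (900 + 17788) / 292 = 64
R = √64 = 8  ⇒  r_B = 8 − 2 = 6

rB=6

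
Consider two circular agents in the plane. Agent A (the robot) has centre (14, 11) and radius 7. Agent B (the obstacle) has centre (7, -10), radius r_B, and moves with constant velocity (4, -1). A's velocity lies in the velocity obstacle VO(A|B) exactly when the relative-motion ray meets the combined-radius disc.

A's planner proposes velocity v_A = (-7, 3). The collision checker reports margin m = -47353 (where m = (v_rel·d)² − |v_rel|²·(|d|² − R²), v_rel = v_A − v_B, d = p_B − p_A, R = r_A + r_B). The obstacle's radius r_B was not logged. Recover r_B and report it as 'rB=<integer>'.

m = -47353
d = (-7, -21);  v_rel = (-11, 4),  |v_rel|² = 137
v_rel×d = (-11)·(-21) − (4)·(-7) = 259
since m = R²·137 − 259²:  R² = (67081 + -47353) / 137 = 144
R = √144 = 12  ⇒  r_B = 12 − 7 = 5

rB=5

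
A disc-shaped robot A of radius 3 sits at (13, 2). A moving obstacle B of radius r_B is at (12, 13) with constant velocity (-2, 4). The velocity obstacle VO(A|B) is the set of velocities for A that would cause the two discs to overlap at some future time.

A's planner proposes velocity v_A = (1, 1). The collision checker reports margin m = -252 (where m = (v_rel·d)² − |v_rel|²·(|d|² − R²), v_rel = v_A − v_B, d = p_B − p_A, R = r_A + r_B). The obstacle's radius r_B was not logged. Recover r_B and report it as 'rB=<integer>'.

m = -252
d = (-1, 11);  v_rel = (3, -3),  |v_rel|² = 18
v_rel×d = (3)·(11) − (-3)·(-1) = 30
since m = R²·18 − 30²:  R² = (900 + -252) / 18 = 36
R = √36 = 6  ⇒  r_B = 6 − 3 = 3

rB=3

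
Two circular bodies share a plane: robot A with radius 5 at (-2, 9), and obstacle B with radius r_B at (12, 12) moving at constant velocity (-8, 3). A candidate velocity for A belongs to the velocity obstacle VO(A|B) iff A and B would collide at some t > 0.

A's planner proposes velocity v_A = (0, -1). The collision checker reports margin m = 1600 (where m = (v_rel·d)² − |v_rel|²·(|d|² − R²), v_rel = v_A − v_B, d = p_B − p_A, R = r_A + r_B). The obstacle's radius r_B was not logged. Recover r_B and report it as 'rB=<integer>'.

m = 1600
d = (14, 3);  v_rel = (8, -4),  |v_rel|² = 80
v_rel×d = (8)·(3) − (-4)·(14) = 80
since m = R²·80 − 80²:  R² = (6400 + 1600) / 80 = 100
R = √100 = 10  ⇒  r_B = 10 − 5 = 5

rB=5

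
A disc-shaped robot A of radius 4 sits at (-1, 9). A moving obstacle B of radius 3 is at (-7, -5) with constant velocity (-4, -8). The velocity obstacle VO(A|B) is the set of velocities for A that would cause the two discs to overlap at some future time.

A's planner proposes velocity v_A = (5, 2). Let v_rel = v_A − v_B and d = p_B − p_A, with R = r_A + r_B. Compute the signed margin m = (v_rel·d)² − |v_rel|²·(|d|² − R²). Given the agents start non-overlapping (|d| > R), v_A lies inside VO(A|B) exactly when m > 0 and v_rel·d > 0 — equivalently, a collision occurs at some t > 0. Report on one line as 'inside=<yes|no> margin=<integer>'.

d = (-6, -14),  |d|² = 232;  R = 4+3 = 7,  c = 232−7² = 183
v_rel = (9, 10),  |v_rel|² = 181;  v_rel·d = (9)·(-6) + (10)·(-14) = -194
181·t² + 388·t + 183 = 0  ⇒  m = (-194)² − 181·183 = 4513
m = 4513 > 0,  v_rel·d = -194 < 0  ⇒  outside

inside=no margin=4513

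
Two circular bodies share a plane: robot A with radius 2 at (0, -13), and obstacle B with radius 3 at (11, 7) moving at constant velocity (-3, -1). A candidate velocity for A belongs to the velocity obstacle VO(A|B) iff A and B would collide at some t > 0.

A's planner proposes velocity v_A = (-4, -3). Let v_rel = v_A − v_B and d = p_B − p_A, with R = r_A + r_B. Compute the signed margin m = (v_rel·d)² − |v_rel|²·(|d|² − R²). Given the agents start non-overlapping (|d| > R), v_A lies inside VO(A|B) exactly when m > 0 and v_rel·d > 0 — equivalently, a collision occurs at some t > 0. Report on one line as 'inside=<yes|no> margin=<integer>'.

d = (11, 20),  |d|² = 521;  R = 2+3 = 5,  c = 521−5² = 496
v_rel = (-1, -2),  |v_rel|² = 5;  v_rel·d = (-1)·(11) + (-2)·(20) = -51
5·t² + 102·t + 496 = 0  ⇒  m = (-51)² − 5·496 = 121
m = 121 > 0,  v_rel·d = -51 < 0  ⇒  outside

inside=no margin=121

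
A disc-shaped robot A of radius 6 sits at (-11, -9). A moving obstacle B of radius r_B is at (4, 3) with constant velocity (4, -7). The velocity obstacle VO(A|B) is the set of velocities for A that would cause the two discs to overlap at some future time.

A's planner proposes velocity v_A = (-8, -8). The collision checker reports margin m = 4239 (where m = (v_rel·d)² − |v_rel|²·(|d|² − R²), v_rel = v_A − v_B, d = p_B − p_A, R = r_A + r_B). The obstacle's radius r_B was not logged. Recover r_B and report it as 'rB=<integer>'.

m = 4239
d = (15, 12);  v_rel = (-12, -1),  |v_rel|² = 145
v_rel×d = (-12)·(12) − (-1)·(15) = -129
since m = R²·145 − (-129)²:  R² = (16641 + 4239) / 145 = 144
R = √144 = 12  ⇒  r_B = 12 − 6 = 6

rB=6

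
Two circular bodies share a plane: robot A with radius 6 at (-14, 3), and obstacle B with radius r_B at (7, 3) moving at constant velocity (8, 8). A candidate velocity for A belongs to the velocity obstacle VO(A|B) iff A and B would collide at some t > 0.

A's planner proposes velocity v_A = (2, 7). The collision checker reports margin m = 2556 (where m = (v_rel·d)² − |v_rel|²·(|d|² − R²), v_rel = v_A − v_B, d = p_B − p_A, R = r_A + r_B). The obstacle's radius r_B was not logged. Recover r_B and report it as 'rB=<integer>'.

m = 2556
d = (21, 0);  v_rel = (-6, -1),  |v_rel|² = 37
v_rel×d = (-6)·(0) − (-1)·(21) = 21
since m = R²·37 − 21²:  R² = (441 + 2556) / 37 = 81
R = √81 = 9  ⇒  r_B = 9 − 6 = 3

rB=3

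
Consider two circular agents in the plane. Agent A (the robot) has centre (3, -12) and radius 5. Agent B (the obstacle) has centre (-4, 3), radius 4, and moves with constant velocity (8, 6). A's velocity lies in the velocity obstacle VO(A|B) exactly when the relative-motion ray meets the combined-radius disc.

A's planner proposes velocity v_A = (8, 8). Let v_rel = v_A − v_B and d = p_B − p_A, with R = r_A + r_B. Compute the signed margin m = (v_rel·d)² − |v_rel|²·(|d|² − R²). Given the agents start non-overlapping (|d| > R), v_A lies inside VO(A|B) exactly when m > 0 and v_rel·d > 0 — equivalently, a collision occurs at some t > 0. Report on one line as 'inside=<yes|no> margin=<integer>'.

d = (-7, 15),  |d|² = 274;  R = 5+4 = 9,  c = 274−9² = 193
v_rel = (0, 2),  |v_rel|² = 4;  v_rel·d = (0)·(-7) + (2)·(15) = 30
4·t² − 60·t + 193 = 0  ⇒  m = 30² − 4·193 = 128
m = 128 > 0,  v_rel·d = 30 > 0  ⇒  inside

inside=yes margin=128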